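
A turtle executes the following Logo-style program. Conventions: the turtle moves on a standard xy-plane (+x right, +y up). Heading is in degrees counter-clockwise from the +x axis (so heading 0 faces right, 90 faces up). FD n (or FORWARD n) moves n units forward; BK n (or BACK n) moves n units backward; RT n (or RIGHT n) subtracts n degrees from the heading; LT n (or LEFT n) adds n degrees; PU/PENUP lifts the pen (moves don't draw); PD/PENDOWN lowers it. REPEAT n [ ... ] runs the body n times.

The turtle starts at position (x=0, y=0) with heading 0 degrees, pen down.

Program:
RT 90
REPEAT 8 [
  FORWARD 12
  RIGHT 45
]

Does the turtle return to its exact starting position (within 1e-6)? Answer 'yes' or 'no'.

Executing turtle program step by step:
Start: pos=(0,0), heading=0, pen down
RT 90: heading 0 -> 270
REPEAT 8 [
  -- iteration 1/8 --
  FD 12: (0,0) -> (0,-12) [heading=270, draw]
  RT 45: heading 270 -> 225
  -- iteration 2/8 --
  FD 12: (0,-12) -> (-8.485,-20.485) [heading=225, draw]
  RT 45: heading 225 -> 180
  -- iteration 3/8 --
  FD 12: (-8.485,-20.485) -> (-20.485,-20.485) [heading=180, draw]
  RT 45: heading 180 -> 135
  -- iteration 4/8 --
  FD 12: (-20.485,-20.485) -> (-28.971,-12) [heading=135, draw]
  RT 45: heading 135 -> 90
  -- iteration 5/8 --
  FD 12: (-28.971,-12) -> (-28.971,0) [heading=90, draw]
  RT 45: heading 90 -> 45
  -- iteration 6/8 --
  FD 12: (-28.971,0) -> (-20.485,8.485) [heading=45, draw]
  RT 45: heading 45 -> 0
  -- iteration 7/8 --
  FD 12: (-20.485,8.485) -> (-8.485,8.485) [heading=0, draw]
  RT 45: heading 0 -> 315
  -- iteration 8/8 --
  FD 12: (-8.485,8.485) -> (0,0) [heading=315, draw]
  RT 45: heading 315 -> 270
]
Final: pos=(0,0), heading=270, 8 segment(s) drawn

Start position: (0, 0)
Final position: (0, 0)
Distance = 0; < 1e-6 -> CLOSED

Answer: yes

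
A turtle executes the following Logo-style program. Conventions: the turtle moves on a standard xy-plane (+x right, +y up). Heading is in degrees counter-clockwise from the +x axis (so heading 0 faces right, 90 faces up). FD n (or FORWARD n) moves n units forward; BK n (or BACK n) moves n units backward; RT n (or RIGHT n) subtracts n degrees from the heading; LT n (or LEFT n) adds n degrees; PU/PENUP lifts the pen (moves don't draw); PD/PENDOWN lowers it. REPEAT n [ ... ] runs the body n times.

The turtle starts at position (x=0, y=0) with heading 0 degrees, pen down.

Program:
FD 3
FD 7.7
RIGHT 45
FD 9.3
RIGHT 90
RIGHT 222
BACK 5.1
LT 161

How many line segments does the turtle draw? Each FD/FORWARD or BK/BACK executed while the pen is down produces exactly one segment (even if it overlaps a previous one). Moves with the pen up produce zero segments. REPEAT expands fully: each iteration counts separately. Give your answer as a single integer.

Executing turtle program step by step:
Start: pos=(0,0), heading=0, pen down
FD 3: (0,0) -> (3,0) [heading=0, draw]
FD 7.7: (3,0) -> (10.7,0) [heading=0, draw]
RT 45: heading 0 -> 315
FD 9.3: (10.7,0) -> (17.276,-6.576) [heading=315, draw]
RT 90: heading 315 -> 225
RT 222: heading 225 -> 3
BK 5.1: (17.276,-6.576) -> (12.183,-6.843) [heading=3, draw]
LT 161: heading 3 -> 164
Final: pos=(12.183,-6.843), heading=164, 4 segment(s) drawn
Segments drawn: 4

Answer: 4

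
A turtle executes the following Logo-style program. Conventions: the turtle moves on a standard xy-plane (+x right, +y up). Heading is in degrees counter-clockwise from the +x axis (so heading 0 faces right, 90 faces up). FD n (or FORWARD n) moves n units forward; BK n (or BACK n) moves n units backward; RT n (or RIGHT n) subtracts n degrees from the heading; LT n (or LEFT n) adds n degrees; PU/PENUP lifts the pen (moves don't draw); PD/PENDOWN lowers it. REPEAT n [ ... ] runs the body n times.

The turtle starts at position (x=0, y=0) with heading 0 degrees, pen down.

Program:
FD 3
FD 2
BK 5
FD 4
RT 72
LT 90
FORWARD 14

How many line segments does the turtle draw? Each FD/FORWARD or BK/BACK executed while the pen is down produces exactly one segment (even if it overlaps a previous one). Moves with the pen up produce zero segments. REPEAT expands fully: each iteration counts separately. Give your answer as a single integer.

Answer: 5

Derivation:
Executing turtle program step by step:
Start: pos=(0,0), heading=0, pen down
FD 3: (0,0) -> (3,0) [heading=0, draw]
FD 2: (3,0) -> (5,0) [heading=0, draw]
BK 5: (5,0) -> (0,0) [heading=0, draw]
FD 4: (0,0) -> (4,0) [heading=0, draw]
RT 72: heading 0 -> 288
LT 90: heading 288 -> 18
FD 14: (4,0) -> (17.315,4.326) [heading=18, draw]
Final: pos=(17.315,4.326), heading=18, 5 segment(s) drawn
Segments drawn: 5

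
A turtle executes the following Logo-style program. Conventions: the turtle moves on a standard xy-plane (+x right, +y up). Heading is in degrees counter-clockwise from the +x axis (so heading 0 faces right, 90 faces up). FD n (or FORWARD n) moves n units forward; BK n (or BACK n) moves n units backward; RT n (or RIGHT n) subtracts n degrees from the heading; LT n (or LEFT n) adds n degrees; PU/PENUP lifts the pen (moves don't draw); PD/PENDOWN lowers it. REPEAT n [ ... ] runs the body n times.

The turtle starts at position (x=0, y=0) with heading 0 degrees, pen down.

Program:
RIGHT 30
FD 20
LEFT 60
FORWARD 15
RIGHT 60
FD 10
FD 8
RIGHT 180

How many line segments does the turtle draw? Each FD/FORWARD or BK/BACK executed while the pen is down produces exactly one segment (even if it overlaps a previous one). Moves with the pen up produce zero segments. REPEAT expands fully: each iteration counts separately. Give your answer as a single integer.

Answer: 4

Derivation:
Executing turtle program step by step:
Start: pos=(0,0), heading=0, pen down
RT 30: heading 0 -> 330
FD 20: (0,0) -> (17.321,-10) [heading=330, draw]
LT 60: heading 330 -> 30
FD 15: (17.321,-10) -> (30.311,-2.5) [heading=30, draw]
RT 60: heading 30 -> 330
FD 10: (30.311,-2.5) -> (38.971,-7.5) [heading=330, draw]
FD 8: (38.971,-7.5) -> (45.899,-11.5) [heading=330, draw]
RT 180: heading 330 -> 150
Final: pos=(45.899,-11.5), heading=150, 4 segment(s) drawn
Segments drawn: 4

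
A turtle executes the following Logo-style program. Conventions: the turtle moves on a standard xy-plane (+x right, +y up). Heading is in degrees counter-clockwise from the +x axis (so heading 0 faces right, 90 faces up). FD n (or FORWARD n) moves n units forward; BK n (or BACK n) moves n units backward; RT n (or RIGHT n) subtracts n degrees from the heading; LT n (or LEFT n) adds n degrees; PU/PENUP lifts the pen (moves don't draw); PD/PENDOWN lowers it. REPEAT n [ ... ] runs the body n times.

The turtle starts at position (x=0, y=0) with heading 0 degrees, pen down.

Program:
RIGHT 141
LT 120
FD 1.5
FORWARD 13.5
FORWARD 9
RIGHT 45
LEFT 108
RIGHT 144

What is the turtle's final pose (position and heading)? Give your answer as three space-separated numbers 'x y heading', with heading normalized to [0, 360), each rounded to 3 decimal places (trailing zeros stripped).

Answer: 22.406 -8.601 258

Derivation:
Executing turtle program step by step:
Start: pos=(0,0), heading=0, pen down
RT 141: heading 0 -> 219
LT 120: heading 219 -> 339
FD 1.5: (0,0) -> (1.4,-0.538) [heading=339, draw]
FD 13.5: (1.4,-0.538) -> (14.004,-5.376) [heading=339, draw]
FD 9: (14.004,-5.376) -> (22.406,-8.601) [heading=339, draw]
RT 45: heading 339 -> 294
LT 108: heading 294 -> 42
RT 144: heading 42 -> 258
Final: pos=(22.406,-8.601), heading=258, 3 segment(s) drawn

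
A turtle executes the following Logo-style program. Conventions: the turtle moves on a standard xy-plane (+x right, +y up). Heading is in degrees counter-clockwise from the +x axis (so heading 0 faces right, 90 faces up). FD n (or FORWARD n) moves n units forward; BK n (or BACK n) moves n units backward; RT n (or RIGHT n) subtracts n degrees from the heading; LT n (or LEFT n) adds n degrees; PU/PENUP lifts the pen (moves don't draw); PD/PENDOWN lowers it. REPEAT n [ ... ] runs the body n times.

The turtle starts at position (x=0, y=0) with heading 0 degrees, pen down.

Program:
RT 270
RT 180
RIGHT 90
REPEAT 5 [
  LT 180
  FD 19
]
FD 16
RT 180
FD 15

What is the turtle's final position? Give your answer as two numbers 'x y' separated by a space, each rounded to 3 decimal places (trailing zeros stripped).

Answer: 20 0

Derivation:
Executing turtle program step by step:
Start: pos=(0,0), heading=0, pen down
RT 270: heading 0 -> 90
RT 180: heading 90 -> 270
RT 90: heading 270 -> 180
REPEAT 5 [
  -- iteration 1/5 --
  LT 180: heading 180 -> 0
  FD 19: (0,0) -> (19,0) [heading=0, draw]
  -- iteration 2/5 --
  LT 180: heading 0 -> 180
  FD 19: (19,0) -> (0,0) [heading=180, draw]
  -- iteration 3/5 --
  LT 180: heading 180 -> 0
  FD 19: (0,0) -> (19,0) [heading=0, draw]
  -- iteration 4/5 --
  LT 180: heading 0 -> 180
  FD 19: (19,0) -> (0,0) [heading=180, draw]
  -- iteration 5/5 --
  LT 180: heading 180 -> 0
  FD 19: (0,0) -> (19,0) [heading=0, draw]
]
FD 16: (19,0) -> (35,0) [heading=0, draw]
RT 180: heading 0 -> 180
FD 15: (35,0) -> (20,0) [heading=180, draw]
Final: pos=(20,0), heading=180, 7 segment(s) drawn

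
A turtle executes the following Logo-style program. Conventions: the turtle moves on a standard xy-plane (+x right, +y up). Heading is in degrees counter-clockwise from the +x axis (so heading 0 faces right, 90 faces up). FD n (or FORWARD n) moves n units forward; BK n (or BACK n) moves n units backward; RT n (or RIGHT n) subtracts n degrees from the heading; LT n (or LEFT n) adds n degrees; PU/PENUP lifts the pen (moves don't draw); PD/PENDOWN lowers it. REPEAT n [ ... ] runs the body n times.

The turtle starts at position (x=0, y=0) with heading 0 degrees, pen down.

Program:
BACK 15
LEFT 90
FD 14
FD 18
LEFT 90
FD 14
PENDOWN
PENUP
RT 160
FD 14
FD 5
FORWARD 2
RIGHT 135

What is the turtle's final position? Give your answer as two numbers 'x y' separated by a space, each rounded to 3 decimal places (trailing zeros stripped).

Answer: -9.266 39.182

Derivation:
Executing turtle program step by step:
Start: pos=(0,0), heading=0, pen down
BK 15: (0,0) -> (-15,0) [heading=0, draw]
LT 90: heading 0 -> 90
FD 14: (-15,0) -> (-15,14) [heading=90, draw]
FD 18: (-15,14) -> (-15,32) [heading=90, draw]
LT 90: heading 90 -> 180
FD 14: (-15,32) -> (-29,32) [heading=180, draw]
PD: pen down
PU: pen up
RT 160: heading 180 -> 20
FD 14: (-29,32) -> (-15.844,36.788) [heading=20, move]
FD 5: (-15.844,36.788) -> (-11.146,38.498) [heading=20, move]
FD 2: (-11.146,38.498) -> (-9.266,39.182) [heading=20, move]
RT 135: heading 20 -> 245
Final: pos=(-9.266,39.182), heading=245, 4 segment(s) drawn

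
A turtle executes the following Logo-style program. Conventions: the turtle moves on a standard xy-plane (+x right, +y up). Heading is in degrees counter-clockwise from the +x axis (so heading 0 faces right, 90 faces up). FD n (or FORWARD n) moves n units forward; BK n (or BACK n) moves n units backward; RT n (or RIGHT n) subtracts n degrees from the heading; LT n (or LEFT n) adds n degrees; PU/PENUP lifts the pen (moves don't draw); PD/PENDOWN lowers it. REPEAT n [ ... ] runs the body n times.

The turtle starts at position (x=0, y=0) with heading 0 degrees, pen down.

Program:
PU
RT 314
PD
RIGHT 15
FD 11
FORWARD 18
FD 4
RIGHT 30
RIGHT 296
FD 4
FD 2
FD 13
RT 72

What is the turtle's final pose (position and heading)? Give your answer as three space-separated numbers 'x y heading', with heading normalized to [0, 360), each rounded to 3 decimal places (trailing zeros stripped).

Executing turtle program step by step:
Start: pos=(0,0), heading=0, pen down
PU: pen up
RT 314: heading 0 -> 46
PD: pen down
RT 15: heading 46 -> 31
FD 11: (0,0) -> (9.429,5.665) [heading=31, draw]
FD 18: (9.429,5.665) -> (24.858,14.936) [heading=31, draw]
FD 4: (24.858,14.936) -> (28.287,16.996) [heading=31, draw]
RT 30: heading 31 -> 1
RT 296: heading 1 -> 65
FD 4: (28.287,16.996) -> (29.977,20.621) [heading=65, draw]
FD 2: (29.977,20.621) -> (30.822,22.434) [heading=65, draw]
FD 13: (30.822,22.434) -> (36.316,34.216) [heading=65, draw]
RT 72: heading 65 -> 353
Final: pos=(36.316,34.216), heading=353, 6 segment(s) drawn

Answer: 36.316 34.216 353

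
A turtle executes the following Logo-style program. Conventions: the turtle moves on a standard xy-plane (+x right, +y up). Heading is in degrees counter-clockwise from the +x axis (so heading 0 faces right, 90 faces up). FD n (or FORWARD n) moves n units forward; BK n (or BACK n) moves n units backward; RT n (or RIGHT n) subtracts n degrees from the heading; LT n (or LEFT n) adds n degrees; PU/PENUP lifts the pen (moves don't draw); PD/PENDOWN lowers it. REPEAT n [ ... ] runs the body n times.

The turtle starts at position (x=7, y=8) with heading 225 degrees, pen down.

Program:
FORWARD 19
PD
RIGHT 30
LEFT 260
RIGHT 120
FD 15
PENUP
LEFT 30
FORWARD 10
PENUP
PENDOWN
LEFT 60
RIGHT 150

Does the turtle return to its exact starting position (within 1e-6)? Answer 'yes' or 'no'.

Answer: no

Derivation:
Executing turtle program step by step:
Start: pos=(7,8), heading=225, pen down
FD 19: (7,8) -> (-6.435,-5.435) [heading=225, draw]
PD: pen down
RT 30: heading 225 -> 195
LT 260: heading 195 -> 95
RT 120: heading 95 -> 335
FD 15: (-6.435,-5.435) -> (7.16,-11.774) [heading=335, draw]
PU: pen up
LT 30: heading 335 -> 5
FD 10: (7.16,-11.774) -> (17.122,-10.903) [heading=5, move]
PU: pen up
PD: pen down
LT 60: heading 5 -> 65
RT 150: heading 65 -> 275
Final: pos=(17.122,-10.903), heading=275, 2 segment(s) drawn

Start position: (7, 8)
Final position: (17.122, -10.903)
Distance = 21.442; >= 1e-6 -> NOT closed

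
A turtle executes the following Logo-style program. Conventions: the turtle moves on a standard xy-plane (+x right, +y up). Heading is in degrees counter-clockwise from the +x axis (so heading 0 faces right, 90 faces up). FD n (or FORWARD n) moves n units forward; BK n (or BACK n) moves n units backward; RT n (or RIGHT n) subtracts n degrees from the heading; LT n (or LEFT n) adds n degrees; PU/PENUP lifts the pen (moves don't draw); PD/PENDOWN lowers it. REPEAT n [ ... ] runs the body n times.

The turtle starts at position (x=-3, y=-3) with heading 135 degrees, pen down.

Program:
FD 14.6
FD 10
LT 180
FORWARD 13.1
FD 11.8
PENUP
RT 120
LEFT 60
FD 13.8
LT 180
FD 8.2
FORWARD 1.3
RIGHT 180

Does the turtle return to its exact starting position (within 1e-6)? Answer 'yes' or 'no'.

Executing turtle program step by step:
Start: pos=(-3,-3), heading=135, pen down
FD 14.6: (-3,-3) -> (-13.324,7.324) [heading=135, draw]
FD 10: (-13.324,7.324) -> (-20.395,14.395) [heading=135, draw]
LT 180: heading 135 -> 315
FD 13.1: (-20.395,14.395) -> (-11.132,5.132) [heading=315, draw]
FD 11.8: (-11.132,5.132) -> (-2.788,-3.212) [heading=315, draw]
PU: pen up
RT 120: heading 315 -> 195
LT 60: heading 195 -> 255
FD 13.8: (-2.788,-3.212) -> (-6.36,-16.542) [heading=255, move]
LT 180: heading 255 -> 75
FD 8.2: (-6.36,-16.542) -> (-4.237,-8.621) [heading=75, move]
FD 1.3: (-4.237,-8.621) -> (-3.901,-7.366) [heading=75, move]
RT 180: heading 75 -> 255
Final: pos=(-3.901,-7.366), heading=255, 4 segment(s) drawn

Start position: (-3, -3)
Final position: (-3.901, -7.366)
Distance = 4.458; >= 1e-6 -> NOT closed

Answer: no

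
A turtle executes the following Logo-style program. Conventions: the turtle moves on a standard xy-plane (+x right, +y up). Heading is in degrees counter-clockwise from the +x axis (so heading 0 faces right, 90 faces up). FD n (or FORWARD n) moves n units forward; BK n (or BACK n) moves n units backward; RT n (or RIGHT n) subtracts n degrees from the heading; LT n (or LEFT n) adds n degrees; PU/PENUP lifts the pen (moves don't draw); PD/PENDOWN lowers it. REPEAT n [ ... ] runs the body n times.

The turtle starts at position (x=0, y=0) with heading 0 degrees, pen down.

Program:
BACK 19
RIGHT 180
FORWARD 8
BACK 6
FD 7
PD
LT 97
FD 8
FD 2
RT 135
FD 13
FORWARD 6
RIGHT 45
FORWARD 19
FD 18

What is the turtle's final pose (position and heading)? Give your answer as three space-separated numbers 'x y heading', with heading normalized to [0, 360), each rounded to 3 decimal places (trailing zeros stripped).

Executing turtle program step by step:
Start: pos=(0,0), heading=0, pen down
BK 19: (0,0) -> (-19,0) [heading=0, draw]
RT 180: heading 0 -> 180
FD 8: (-19,0) -> (-27,0) [heading=180, draw]
BK 6: (-27,0) -> (-21,0) [heading=180, draw]
FD 7: (-21,0) -> (-28,0) [heading=180, draw]
PD: pen down
LT 97: heading 180 -> 277
FD 8: (-28,0) -> (-27.025,-7.94) [heading=277, draw]
FD 2: (-27.025,-7.94) -> (-26.781,-9.925) [heading=277, draw]
RT 135: heading 277 -> 142
FD 13: (-26.781,-9.925) -> (-37.025,-1.922) [heading=142, draw]
FD 6: (-37.025,-1.922) -> (-41.754,1.772) [heading=142, draw]
RT 45: heading 142 -> 97
FD 19: (-41.754,1.772) -> (-44.069,20.63) [heading=97, draw]
FD 18: (-44.069,20.63) -> (-46.263,38.496) [heading=97, draw]
Final: pos=(-46.263,38.496), heading=97, 10 segment(s) drawn

Answer: -46.263 38.496 97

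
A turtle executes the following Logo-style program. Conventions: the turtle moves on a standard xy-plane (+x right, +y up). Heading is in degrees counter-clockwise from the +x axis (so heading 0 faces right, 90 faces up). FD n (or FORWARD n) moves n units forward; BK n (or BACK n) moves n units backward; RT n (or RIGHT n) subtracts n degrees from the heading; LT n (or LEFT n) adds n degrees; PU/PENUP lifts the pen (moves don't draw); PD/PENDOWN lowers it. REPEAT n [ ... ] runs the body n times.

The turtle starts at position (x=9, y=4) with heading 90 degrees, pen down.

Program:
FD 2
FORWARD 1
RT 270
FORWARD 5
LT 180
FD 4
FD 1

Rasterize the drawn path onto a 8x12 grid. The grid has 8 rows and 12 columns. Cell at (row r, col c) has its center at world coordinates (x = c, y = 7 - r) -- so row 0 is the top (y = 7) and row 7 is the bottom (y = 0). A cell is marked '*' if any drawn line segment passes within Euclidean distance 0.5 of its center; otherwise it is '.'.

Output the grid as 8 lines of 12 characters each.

Answer: ....******..
.........*..
.........*..
.........*..
............
............
............
............

Derivation:
Segment 0: (9,4) -> (9,6)
Segment 1: (9,6) -> (9,7)
Segment 2: (9,7) -> (4,7)
Segment 3: (4,7) -> (8,7)
Segment 4: (8,7) -> (9,7)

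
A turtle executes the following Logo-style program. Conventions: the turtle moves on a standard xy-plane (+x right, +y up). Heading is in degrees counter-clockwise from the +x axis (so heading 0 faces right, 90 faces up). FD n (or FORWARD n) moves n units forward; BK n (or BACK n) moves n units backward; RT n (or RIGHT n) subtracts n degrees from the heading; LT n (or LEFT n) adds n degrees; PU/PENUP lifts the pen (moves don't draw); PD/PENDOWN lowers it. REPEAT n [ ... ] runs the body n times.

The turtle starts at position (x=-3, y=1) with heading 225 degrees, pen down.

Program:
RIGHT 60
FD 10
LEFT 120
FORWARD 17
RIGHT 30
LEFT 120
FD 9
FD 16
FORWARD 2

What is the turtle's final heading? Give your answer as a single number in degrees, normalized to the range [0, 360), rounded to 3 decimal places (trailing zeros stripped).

Answer: 15

Derivation:
Executing turtle program step by step:
Start: pos=(-3,1), heading=225, pen down
RT 60: heading 225 -> 165
FD 10: (-3,1) -> (-12.659,3.588) [heading=165, draw]
LT 120: heading 165 -> 285
FD 17: (-12.659,3.588) -> (-8.259,-12.833) [heading=285, draw]
RT 30: heading 285 -> 255
LT 120: heading 255 -> 15
FD 9: (-8.259,-12.833) -> (0.434,-10.503) [heading=15, draw]
FD 16: (0.434,-10.503) -> (15.889,-6.362) [heading=15, draw]
FD 2: (15.889,-6.362) -> (17.821,-5.844) [heading=15, draw]
Final: pos=(17.821,-5.844), heading=15, 5 segment(s) drawn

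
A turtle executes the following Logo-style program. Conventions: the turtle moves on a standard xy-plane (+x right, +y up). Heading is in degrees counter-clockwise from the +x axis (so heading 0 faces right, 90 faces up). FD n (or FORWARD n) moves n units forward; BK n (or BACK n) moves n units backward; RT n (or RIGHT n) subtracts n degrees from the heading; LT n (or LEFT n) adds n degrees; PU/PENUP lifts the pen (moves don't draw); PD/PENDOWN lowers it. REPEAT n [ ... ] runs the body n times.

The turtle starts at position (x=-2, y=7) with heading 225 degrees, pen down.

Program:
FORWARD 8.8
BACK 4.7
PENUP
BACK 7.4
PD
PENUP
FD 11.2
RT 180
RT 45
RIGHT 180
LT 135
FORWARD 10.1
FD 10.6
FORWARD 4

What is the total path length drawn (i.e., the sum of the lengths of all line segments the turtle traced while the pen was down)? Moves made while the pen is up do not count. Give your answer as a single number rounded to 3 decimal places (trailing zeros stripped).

Answer: 13.5

Derivation:
Executing turtle program step by step:
Start: pos=(-2,7), heading=225, pen down
FD 8.8: (-2,7) -> (-8.223,0.777) [heading=225, draw]
BK 4.7: (-8.223,0.777) -> (-4.899,4.101) [heading=225, draw]
PU: pen up
BK 7.4: (-4.899,4.101) -> (0.333,9.333) [heading=225, move]
PD: pen down
PU: pen up
FD 11.2: (0.333,9.333) -> (-7.586,1.414) [heading=225, move]
RT 180: heading 225 -> 45
RT 45: heading 45 -> 0
RT 180: heading 0 -> 180
LT 135: heading 180 -> 315
FD 10.1: (-7.586,1.414) -> (-0.444,-5.728) [heading=315, move]
FD 10.6: (-0.444,-5.728) -> (7.051,-13.223) [heading=315, move]
FD 4: (7.051,-13.223) -> (9.879,-16.052) [heading=315, move]
Final: pos=(9.879,-16.052), heading=315, 2 segment(s) drawn

Segment lengths:
  seg 1: (-2,7) -> (-8.223,0.777), length = 8.8
  seg 2: (-8.223,0.777) -> (-4.899,4.101), length = 4.7
Total = 13.5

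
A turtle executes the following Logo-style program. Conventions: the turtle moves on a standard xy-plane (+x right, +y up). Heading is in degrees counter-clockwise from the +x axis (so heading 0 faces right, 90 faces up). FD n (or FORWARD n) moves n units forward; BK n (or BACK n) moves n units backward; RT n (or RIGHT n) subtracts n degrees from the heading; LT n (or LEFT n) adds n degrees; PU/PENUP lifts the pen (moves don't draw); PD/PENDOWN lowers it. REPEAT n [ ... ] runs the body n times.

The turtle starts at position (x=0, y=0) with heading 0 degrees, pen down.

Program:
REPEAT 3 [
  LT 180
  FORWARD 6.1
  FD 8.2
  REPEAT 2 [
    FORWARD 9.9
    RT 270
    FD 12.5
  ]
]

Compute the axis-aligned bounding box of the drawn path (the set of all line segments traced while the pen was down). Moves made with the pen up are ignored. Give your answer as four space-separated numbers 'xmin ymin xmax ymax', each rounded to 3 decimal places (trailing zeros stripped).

Answer: -47.6 -67.2 0 0

Derivation:
Executing turtle program step by step:
Start: pos=(0,0), heading=0, pen down
REPEAT 3 [
  -- iteration 1/3 --
  LT 180: heading 0 -> 180
  FD 6.1: (0,0) -> (-6.1,0) [heading=180, draw]
  FD 8.2: (-6.1,0) -> (-14.3,0) [heading=180, draw]
  REPEAT 2 [
    -- iteration 1/2 --
    FD 9.9: (-14.3,0) -> (-24.2,0) [heading=180, draw]
    RT 270: heading 180 -> 270
    FD 12.5: (-24.2,0) -> (-24.2,-12.5) [heading=270, draw]
    -- iteration 2/2 --
    FD 9.9: (-24.2,-12.5) -> (-24.2,-22.4) [heading=270, draw]
    RT 270: heading 270 -> 0
    FD 12.5: (-24.2,-22.4) -> (-11.7,-22.4) [heading=0, draw]
  ]
  -- iteration 2/3 --
  LT 180: heading 0 -> 180
  FD 6.1: (-11.7,-22.4) -> (-17.8,-22.4) [heading=180, draw]
  FD 8.2: (-17.8,-22.4) -> (-26,-22.4) [heading=180, draw]
  REPEAT 2 [
    -- iteration 1/2 --
    FD 9.9: (-26,-22.4) -> (-35.9,-22.4) [heading=180, draw]
    RT 270: heading 180 -> 270
    FD 12.5: (-35.9,-22.4) -> (-35.9,-34.9) [heading=270, draw]
    -- iteration 2/2 --
    FD 9.9: (-35.9,-34.9) -> (-35.9,-44.8) [heading=270, draw]
    RT 270: heading 270 -> 0
    FD 12.5: (-35.9,-44.8) -> (-23.4,-44.8) [heading=0, draw]
  ]
  -- iteration 3/3 --
  LT 180: heading 0 -> 180
  FD 6.1: (-23.4,-44.8) -> (-29.5,-44.8) [heading=180, draw]
  FD 8.2: (-29.5,-44.8) -> (-37.7,-44.8) [heading=180, draw]
  REPEAT 2 [
    -- iteration 1/2 --
    FD 9.9: (-37.7,-44.8) -> (-47.6,-44.8) [heading=180, draw]
    RT 270: heading 180 -> 270
    FD 12.5: (-47.6,-44.8) -> (-47.6,-57.3) [heading=270, draw]
    -- iteration 2/2 --
    FD 9.9: (-47.6,-57.3) -> (-47.6,-67.2) [heading=270, draw]
    RT 270: heading 270 -> 0
    FD 12.5: (-47.6,-67.2) -> (-35.1,-67.2) [heading=0, draw]
  ]
]
Final: pos=(-35.1,-67.2), heading=0, 18 segment(s) drawn

Segment endpoints: x in {-47.6, -47.6, -47.6, -37.7, -35.9, -35.9, -35.1, -29.5, -26, -24.2, -23.4, -17.8, -14.3, -11.7, -6.1, 0}, y in {-67.2, -67.2, -57.3, -44.8, -44.8, -34.9, -22.4, -22.4, -12.5, 0, 0, 0, 0}
xmin=-47.6, ymin=-67.2, xmax=0, ymax=0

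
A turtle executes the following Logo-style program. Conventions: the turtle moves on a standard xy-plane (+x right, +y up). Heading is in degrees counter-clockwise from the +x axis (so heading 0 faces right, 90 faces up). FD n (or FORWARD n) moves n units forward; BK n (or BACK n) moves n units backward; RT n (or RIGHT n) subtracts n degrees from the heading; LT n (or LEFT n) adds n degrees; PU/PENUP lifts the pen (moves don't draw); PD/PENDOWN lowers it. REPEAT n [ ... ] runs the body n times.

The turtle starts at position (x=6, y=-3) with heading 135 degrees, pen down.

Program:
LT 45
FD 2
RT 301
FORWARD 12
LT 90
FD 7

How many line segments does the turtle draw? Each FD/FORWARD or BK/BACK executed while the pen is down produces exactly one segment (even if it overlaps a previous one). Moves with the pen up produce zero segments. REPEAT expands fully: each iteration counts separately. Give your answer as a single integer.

Answer: 3

Derivation:
Executing turtle program step by step:
Start: pos=(6,-3), heading=135, pen down
LT 45: heading 135 -> 180
FD 2: (6,-3) -> (4,-3) [heading=180, draw]
RT 301: heading 180 -> 239
FD 12: (4,-3) -> (-2.18,-13.286) [heading=239, draw]
LT 90: heading 239 -> 329
FD 7: (-2.18,-13.286) -> (3.82,-16.891) [heading=329, draw]
Final: pos=(3.82,-16.891), heading=329, 3 segment(s) drawn
Segments drawn: 3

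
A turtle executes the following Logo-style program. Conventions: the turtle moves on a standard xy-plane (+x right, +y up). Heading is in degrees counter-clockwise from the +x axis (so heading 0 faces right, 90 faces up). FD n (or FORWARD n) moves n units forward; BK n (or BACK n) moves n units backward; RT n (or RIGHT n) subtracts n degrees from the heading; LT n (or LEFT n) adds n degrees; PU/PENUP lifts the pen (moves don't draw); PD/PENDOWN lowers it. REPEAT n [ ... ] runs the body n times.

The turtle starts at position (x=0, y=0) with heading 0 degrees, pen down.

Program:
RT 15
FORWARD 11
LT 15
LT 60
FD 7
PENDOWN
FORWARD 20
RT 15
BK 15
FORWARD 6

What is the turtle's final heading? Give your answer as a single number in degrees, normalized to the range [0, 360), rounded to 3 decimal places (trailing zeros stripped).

Answer: 45

Derivation:
Executing turtle program step by step:
Start: pos=(0,0), heading=0, pen down
RT 15: heading 0 -> 345
FD 11: (0,0) -> (10.625,-2.847) [heading=345, draw]
LT 15: heading 345 -> 0
LT 60: heading 0 -> 60
FD 7: (10.625,-2.847) -> (14.125,3.215) [heading=60, draw]
PD: pen down
FD 20: (14.125,3.215) -> (24.125,20.536) [heading=60, draw]
RT 15: heading 60 -> 45
BK 15: (24.125,20.536) -> (13.519,9.929) [heading=45, draw]
FD 6: (13.519,9.929) -> (17.761,14.172) [heading=45, draw]
Final: pos=(17.761,14.172), heading=45, 5 segment(s) drawn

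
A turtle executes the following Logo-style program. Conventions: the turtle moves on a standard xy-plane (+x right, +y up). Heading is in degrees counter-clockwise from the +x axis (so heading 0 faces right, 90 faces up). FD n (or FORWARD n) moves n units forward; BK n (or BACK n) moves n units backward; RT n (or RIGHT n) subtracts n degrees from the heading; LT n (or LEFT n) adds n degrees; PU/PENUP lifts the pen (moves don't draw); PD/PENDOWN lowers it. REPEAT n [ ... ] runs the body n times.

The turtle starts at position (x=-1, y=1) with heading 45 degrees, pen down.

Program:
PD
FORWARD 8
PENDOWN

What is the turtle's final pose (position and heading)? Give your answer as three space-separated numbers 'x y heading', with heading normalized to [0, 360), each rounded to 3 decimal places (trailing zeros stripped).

Answer: 4.657 6.657 45

Derivation:
Executing turtle program step by step:
Start: pos=(-1,1), heading=45, pen down
PD: pen down
FD 8: (-1,1) -> (4.657,6.657) [heading=45, draw]
PD: pen down
Final: pos=(4.657,6.657), heading=45, 1 segment(s) drawn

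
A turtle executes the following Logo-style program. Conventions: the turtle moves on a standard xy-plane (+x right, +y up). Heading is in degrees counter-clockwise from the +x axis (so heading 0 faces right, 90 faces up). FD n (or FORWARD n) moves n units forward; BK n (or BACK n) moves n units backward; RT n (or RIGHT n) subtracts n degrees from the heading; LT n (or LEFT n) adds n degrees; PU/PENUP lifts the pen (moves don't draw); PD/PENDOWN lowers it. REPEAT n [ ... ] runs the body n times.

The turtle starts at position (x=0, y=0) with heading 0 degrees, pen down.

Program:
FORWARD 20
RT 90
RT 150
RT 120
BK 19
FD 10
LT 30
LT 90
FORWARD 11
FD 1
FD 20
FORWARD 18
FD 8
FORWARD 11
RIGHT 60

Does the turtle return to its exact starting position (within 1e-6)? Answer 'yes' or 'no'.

Executing turtle program step by step:
Start: pos=(0,0), heading=0, pen down
FD 20: (0,0) -> (20,0) [heading=0, draw]
RT 90: heading 0 -> 270
RT 150: heading 270 -> 120
RT 120: heading 120 -> 0
BK 19: (20,0) -> (1,0) [heading=0, draw]
FD 10: (1,0) -> (11,0) [heading=0, draw]
LT 30: heading 0 -> 30
LT 90: heading 30 -> 120
FD 11: (11,0) -> (5.5,9.526) [heading=120, draw]
FD 1: (5.5,9.526) -> (5,10.392) [heading=120, draw]
FD 20: (5,10.392) -> (-5,27.713) [heading=120, draw]
FD 18: (-5,27.713) -> (-14,43.301) [heading=120, draw]
FD 8: (-14,43.301) -> (-18,50.229) [heading=120, draw]
FD 11: (-18,50.229) -> (-23.5,59.756) [heading=120, draw]
RT 60: heading 120 -> 60
Final: pos=(-23.5,59.756), heading=60, 9 segment(s) drawn

Start position: (0, 0)
Final position: (-23.5, 59.756)
Distance = 64.211; >= 1e-6 -> NOT closed

Answer: no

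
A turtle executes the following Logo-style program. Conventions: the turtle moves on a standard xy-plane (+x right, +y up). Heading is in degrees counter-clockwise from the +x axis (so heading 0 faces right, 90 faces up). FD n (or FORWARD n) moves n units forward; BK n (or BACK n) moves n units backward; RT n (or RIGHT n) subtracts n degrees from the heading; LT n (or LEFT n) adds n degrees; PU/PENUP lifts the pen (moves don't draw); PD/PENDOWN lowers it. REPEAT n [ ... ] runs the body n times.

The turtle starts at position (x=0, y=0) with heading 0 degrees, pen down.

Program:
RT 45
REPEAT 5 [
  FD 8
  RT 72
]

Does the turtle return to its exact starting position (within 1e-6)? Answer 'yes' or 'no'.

Executing turtle program step by step:
Start: pos=(0,0), heading=0, pen down
RT 45: heading 0 -> 315
REPEAT 5 [
  -- iteration 1/5 --
  FD 8: (0,0) -> (5.657,-5.657) [heading=315, draw]
  RT 72: heading 315 -> 243
  -- iteration 2/5 --
  FD 8: (5.657,-5.657) -> (2.025,-12.785) [heading=243, draw]
  RT 72: heading 243 -> 171
  -- iteration 3/5 --
  FD 8: (2.025,-12.785) -> (-5.877,-11.533) [heading=171, draw]
  RT 72: heading 171 -> 99
  -- iteration 4/5 --
  FD 8: (-5.877,-11.533) -> (-7.128,-3.632) [heading=99, draw]
  RT 72: heading 99 -> 27
  -- iteration 5/5 --
  FD 8: (-7.128,-3.632) -> (0,0) [heading=27, draw]
  RT 72: heading 27 -> 315
]
Final: pos=(0,0), heading=315, 5 segment(s) drawn

Start position: (0, 0)
Final position: (0, 0)
Distance = 0; < 1e-6 -> CLOSED

Answer: yes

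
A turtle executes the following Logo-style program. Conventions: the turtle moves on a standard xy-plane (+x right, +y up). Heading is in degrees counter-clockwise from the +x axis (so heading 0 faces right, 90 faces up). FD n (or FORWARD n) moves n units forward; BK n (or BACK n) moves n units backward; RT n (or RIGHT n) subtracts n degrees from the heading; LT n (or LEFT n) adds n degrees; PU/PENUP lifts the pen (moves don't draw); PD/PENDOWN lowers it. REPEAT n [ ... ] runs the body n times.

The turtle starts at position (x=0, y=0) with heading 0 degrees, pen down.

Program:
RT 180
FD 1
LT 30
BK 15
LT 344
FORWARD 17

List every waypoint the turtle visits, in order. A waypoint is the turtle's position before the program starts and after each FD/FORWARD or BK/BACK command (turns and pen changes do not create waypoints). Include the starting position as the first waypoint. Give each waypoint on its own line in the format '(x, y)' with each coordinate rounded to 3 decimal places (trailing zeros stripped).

Answer: (0, 0)
(-1, 0)
(11.99, 7.5)
(-4.505, 3.387)

Derivation:
Executing turtle program step by step:
Start: pos=(0,0), heading=0, pen down
RT 180: heading 0 -> 180
FD 1: (0,0) -> (-1,0) [heading=180, draw]
LT 30: heading 180 -> 210
BK 15: (-1,0) -> (11.99,7.5) [heading=210, draw]
LT 344: heading 210 -> 194
FD 17: (11.99,7.5) -> (-4.505,3.387) [heading=194, draw]
Final: pos=(-4.505,3.387), heading=194, 3 segment(s) drawn
Waypoints (4 total):
(0, 0)
(-1, 0)
(11.99, 7.5)
(-4.505, 3.387)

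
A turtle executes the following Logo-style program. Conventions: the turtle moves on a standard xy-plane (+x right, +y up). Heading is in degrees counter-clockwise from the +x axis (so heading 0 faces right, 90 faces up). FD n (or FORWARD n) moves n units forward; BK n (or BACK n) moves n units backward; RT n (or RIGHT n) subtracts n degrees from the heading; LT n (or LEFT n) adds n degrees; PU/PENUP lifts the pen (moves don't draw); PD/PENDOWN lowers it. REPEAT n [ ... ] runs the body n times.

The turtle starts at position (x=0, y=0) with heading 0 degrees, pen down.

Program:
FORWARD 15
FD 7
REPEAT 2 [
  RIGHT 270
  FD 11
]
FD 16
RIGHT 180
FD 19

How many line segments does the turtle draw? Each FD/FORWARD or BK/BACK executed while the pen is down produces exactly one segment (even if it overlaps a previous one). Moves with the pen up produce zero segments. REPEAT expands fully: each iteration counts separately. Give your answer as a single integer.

Executing turtle program step by step:
Start: pos=(0,0), heading=0, pen down
FD 15: (0,0) -> (15,0) [heading=0, draw]
FD 7: (15,0) -> (22,0) [heading=0, draw]
REPEAT 2 [
  -- iteration 1/2 --
  RT 270: heading 0 -> 90
  FD 11: (22,0) -> (22,11) [heading=90, draw]
  -- iteration 2/2 --
  RT 270: heading 90 -> 180
  FD 11: (22,11) -> (11,11) [heading=180, draw]
]
FD 16: (11,11) -> (-5,11) [heading=180, draw]
RT 180: heading 180 -> 0
FD 19: (-5,11) -> (14,11) [heading=0, draw]
Final: pos=(14,11), heading=0, 6 segment(s) drawn
Segments drawn: 6

Answer: 6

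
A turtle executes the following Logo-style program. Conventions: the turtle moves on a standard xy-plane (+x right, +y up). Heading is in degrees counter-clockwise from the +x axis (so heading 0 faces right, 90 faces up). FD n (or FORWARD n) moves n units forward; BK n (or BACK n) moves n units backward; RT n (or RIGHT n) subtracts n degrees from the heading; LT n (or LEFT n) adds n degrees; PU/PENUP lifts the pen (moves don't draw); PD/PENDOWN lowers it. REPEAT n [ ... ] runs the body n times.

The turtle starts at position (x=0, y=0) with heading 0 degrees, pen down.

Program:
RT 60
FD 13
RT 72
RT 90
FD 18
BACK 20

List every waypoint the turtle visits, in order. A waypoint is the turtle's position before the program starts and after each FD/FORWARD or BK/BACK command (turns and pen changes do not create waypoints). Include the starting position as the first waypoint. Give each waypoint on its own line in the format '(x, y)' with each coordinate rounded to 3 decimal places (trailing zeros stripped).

Executing turtle program step by step:
Start: pos=(0,0), heading=0, pen down
RT 60: heading 0 -> 300
FD 13: (0,0) -> (6.5,-11.258) [heading=300, draw]
RT 72: heading 300 -> 228
RT 90: heading 228 -> 138
FD 18: (6.5,-11.258) -> (-6.877,0.786) [heading=138, draw]
BK 20: (-6.877,0.786) -> (7.986,-12.597) [heading=138, draw]
Final: pos=(7.986,-12.597), heading=138, 3 segment(s) drawn
Waypoints (4 total):
(0, 0)
(6.5, -11.258)
(-6.877, 0.786)
(7.986, -12.597)

Answer: (0, 0)
(6.5, -11.258)
(-6.877, 0.786)
(7.986, -12.597)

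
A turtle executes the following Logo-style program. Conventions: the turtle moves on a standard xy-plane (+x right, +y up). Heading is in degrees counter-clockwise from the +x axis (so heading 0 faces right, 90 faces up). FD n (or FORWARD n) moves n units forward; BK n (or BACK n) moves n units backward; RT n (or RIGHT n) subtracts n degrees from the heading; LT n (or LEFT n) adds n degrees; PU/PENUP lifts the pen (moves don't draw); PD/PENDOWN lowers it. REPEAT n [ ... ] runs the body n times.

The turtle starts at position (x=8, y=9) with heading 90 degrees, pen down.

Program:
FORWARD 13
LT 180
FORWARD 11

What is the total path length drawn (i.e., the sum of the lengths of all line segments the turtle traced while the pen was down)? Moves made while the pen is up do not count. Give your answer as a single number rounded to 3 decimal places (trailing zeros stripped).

Executing turtle program step by step:
Start: pos=(8,9), heading=90, pen down
FD 13: (8,9) -> (8,22) [heading=90, draw]
LT 180: heading 90 -> 270
FD 11: (8,22) -> (8,11) [heading=270, draw]
Final: pos=(8,11), heading=270, 2 segment(s) drawn

Segment lengths:
  seg 1: (8,9) -> (8,22), length = 13
  seg 2: (8,22) -> (8,11), length = 11
Total = 24

Answer: 24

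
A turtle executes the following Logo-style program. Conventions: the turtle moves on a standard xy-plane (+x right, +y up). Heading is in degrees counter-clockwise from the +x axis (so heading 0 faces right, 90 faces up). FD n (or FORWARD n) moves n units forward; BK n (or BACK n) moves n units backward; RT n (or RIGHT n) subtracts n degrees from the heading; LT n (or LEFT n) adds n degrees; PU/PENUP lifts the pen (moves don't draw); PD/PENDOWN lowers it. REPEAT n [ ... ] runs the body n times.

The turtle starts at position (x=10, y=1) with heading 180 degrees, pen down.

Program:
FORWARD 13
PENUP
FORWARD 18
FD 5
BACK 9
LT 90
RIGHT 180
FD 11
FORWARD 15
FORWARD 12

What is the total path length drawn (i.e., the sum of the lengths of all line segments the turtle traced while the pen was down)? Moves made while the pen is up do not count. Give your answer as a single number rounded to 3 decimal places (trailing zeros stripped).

Answer: 13

Derivation:
Executing turtle program step by step:
Start: pos=(10,1), heading=180, pen down
FD 13: (10,1) -> (-3,1) [heading=180, draw]
PU: pen up
FD 18: (-3,1) -> (-21,1) [heading=180, move]
FD 5: (-21,1) -> (-26,1) [heading=180, move]
BK 9: (-26,1) -> (-17,1) [heading=180, move]
LT 90: heading 180 -> 270
RT 180: heading 270 -> 90
FD 11: (-17,1) -> (-17,12) [heading=90, move]
FD 15: (-17,12) -> (-17,27) [heading=90, move]
FD 12: (-17,27) -> (-17,39) [heading=90, move]
Final: pos=(-17,39), heading=90, 1 segment(s) drawn

Segment lengths:
  seg 1: (10,1) -> (-3,1), length = 13
Total = 13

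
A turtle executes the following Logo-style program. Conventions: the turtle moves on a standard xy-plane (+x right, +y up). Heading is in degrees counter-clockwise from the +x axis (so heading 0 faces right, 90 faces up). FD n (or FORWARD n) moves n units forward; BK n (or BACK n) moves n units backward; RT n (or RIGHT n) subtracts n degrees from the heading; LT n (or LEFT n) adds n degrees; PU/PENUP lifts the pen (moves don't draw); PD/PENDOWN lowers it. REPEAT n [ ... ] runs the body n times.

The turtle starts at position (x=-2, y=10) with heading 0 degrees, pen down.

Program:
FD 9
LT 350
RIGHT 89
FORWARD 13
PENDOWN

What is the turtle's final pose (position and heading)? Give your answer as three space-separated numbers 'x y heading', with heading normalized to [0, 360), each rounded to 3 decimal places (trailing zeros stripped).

Answer: 4.966 -2.84 261

Derivation:
Executing turtle program step by step:
Start: pos=(-2,10), heading=0, pen down
FD 9: (-2,10) -> (7,10) [heading=0, draw]
LT 350: heading 0 -> 350
RT 89: heading 350 -> 261
FD 13: (7,10) -> (4.966,-2.84) [heading=261, draw]
PD: pen down
Final: pos=(4.966,-2.84), heading=261, 2 segment(s) drawn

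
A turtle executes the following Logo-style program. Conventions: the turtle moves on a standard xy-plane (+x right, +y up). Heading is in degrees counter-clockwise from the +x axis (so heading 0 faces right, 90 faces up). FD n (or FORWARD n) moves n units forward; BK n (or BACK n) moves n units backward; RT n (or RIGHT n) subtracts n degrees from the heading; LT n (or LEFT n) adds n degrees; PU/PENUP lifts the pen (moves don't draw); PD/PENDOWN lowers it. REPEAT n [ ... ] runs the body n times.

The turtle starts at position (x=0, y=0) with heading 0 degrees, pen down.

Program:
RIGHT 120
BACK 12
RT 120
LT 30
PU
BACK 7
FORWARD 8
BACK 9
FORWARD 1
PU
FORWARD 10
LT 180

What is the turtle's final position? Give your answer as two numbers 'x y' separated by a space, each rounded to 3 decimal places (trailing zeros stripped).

Executing turtle program step by step:
Start: pos=(0,0), heading=0, pen down
RT 120: heading 0 -> 240
BK 12: (0,0) -> (6,10.392) [heading=240, draw]
RT 120: heading 240 -> 120
LT 30: heading 120 -> 150
PU: pen up
BK 7: (6,10.392) -> (12.062,6.892) [heading=150, move]
FD 8: (12.062,6.892) -> (5.134,10.892) [heading=150, move]
BK 9: (5.134,10.892) -> (12.928,6.392) [heading=150, move]
FD 1: (12.928,6.392) -> (12.062,6.892) [heading=150, move]
PU: pen up
FD 10: (12.062,6.892) -> (3.402,11.892) [heading=150, move]
LT 180: heading 150 -> 330
Final: pos=(3.402,11.892), heading=330, 1 segment(s) drawn

Answer: 3.402 11.892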